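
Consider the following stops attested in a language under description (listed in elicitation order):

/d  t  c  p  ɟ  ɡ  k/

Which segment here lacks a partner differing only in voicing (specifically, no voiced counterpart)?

/p/

Alveolar: /t/ ~ /d/
Palatal: /c/ ~ /ɟ/
Velar: /k/ ~ /ɡ/
Bilabial: only /p/ (voiceless); no voiced partner.
So /p/ is the unpaired segment.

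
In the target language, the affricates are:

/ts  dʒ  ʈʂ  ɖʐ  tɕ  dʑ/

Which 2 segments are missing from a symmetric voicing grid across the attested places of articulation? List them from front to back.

/dz/, /tʃ/

Voiceless: /ts/ (alveolar), /ʈʂ/ (retroflex), /tɕ/ (alveolo-palatal).
Voiced: /dʒ/ (postalveolar), /ɖʐ/ (retroflex), /dʑ/ (alveolo-palatal).
Gaps, from front to back: alveolar lacks voiced (/dz/); postalveolar lacks voiceless (/tʃ/).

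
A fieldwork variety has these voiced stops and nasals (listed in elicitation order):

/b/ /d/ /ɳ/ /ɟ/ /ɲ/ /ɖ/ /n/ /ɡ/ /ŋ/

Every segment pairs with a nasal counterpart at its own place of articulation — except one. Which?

/b/

Alveolar: /d/ ~ /n/
Retroflex: /ɖ/ ~ /ɳ/
Palatal: /ɟ/ ~ /ɲ/
Velar: /ɡ/ ~ /ŋ/
Bilabial: only /b/ (oral stop); no nasal partner.
So /b/ is the unpaired segment.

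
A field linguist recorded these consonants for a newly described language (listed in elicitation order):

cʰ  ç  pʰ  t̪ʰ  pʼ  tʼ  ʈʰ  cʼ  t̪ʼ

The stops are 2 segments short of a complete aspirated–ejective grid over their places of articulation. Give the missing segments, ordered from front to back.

/tʰ/, /ʈʼ/

bilabial: aspirated /pʰ/, ejective /pʼ/.
dental: aspirated /t̪ʰ/, ejective /t̪ʼ/.
alveolar: aspirated —, ejective /tʼ/.
retroflex: aspirated /ʈʰ/, ejective —.
palatal: aspirated /cʰ/, ejective /cʼ/.
Gaps, from front to back: alveolar lacks aspirated (/tʰ/); retroflex lacks ejective (/ʈʼ/).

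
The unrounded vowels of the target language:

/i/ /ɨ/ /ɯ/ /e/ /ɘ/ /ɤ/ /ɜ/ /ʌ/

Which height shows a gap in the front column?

height            front     central   back    
high              i         ɨ         ɯ       
high-mid          e         ɘ         ɤ       
low-mid           —         ɜ         ʌ       
Every height has a front member except low-mid, where /ɛ/ would be expected.

low-mid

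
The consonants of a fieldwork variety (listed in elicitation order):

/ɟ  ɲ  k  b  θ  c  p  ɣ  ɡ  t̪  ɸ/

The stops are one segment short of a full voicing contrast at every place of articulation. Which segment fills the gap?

place of articulation  voiceless  voiced  
bilabial          p         b       
dental            t̪        —       
palatal           c         ɟ       
velar             k         ɡ       
The dental row has no voiced member, so the gap is the voiced dental stop /d̪/.

/d̪/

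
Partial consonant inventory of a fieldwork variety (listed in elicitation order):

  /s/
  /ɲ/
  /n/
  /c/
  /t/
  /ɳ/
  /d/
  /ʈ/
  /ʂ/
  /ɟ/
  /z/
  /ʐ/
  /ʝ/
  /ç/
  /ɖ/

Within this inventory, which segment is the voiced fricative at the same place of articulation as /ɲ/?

/ʝ/

/ɲ/ is a palatal nasal.
The voiced fricative at the same place is a voiced palatal fricative — in this inventory, /ʝ/.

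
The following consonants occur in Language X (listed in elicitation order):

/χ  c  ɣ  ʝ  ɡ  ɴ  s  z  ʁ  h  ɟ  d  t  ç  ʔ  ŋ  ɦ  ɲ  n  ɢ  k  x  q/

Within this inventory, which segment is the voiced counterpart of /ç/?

/ʝ/

/ç/ is a voiceless palatal fricative.
The voiced counterpart is a voiced palatal fricative — in this inventory, /ʝ/.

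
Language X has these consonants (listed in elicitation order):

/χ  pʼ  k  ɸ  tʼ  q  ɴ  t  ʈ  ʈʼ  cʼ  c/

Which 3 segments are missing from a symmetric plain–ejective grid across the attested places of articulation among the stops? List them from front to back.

/p/, /kʼ/, /qʼ/

bilabial: plain —, ejective /pʼ/.
alveolar: plain /t/, ejective /tʼ/.
retroflex: plain /ʈ/, ejective /ʈʼ/.
palatal: plain /c/, ejective /cʼ/.
velar: plain /k/, ejective —.
uvular: plain /q/, ejective —.
Gaps, from front to back: bilabial lacks plain (/p/); velar lacks ejective (/kʼ/); uvular lacks ejective (/qʼ/).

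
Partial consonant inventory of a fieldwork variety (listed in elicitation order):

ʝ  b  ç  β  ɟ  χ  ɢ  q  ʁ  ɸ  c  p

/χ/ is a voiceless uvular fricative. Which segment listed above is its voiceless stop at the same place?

The voiceless stop at the same place is a voiceless uvular stop — in this inventory, /q/.

/q/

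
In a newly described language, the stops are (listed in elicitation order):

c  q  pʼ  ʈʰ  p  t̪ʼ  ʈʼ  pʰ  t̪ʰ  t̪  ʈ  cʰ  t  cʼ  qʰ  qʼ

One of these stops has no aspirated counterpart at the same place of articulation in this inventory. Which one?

/t/

Bilabial: /p/ ~ /pʰ/ ~ /pʼ/
Dental: /t̪/ ~ /t̪ʰ/ ~ /t̪ʼ/
Retroflex: /ʈ/ ~ /ʈʰ/ ~ /ʈʼ/
Palatal: /c/ ~ /cʰ/ ~ /cʼ/
Uvular: /q/ ~ /qʰ/ ~ /qʼ/
Alveolar: only /t/ (plain); no aspirated partner.
So /t/ is the unpaired segment.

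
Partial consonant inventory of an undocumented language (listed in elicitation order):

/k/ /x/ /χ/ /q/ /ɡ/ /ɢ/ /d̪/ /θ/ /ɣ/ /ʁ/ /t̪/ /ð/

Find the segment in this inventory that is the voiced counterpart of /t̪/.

/d̪/

/t̪/ is a voiceless dental stop.
The voiced counterpart is a voiced dental stop — in this inventory, /d̪/.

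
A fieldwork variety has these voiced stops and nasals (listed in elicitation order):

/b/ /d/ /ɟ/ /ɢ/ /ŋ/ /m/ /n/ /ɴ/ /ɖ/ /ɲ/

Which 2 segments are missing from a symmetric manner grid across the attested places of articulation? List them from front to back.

/ɳ/, /ɡ/

Oral stop: /b/ (bilabial), /d/ (alveolar), /ɖ/ (retroflex), /ɟ/ (palatal), /ɢ/ (uvular).
Nasal: /m/ (bilabial), /n/ (alveolar), /ɲ/ (palatal), /ŋ/ (velar), /ɴ/ (uvular).
Gaps, from front to back: retroflex lacks nasal (/ɳ/); velar lacks oral stop (/ɡ/).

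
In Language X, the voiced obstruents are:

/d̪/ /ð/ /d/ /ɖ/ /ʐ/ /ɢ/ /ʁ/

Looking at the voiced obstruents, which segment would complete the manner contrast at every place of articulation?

/z/

place of articulation  stop      fricative
dental            d̪        ð       
alveolar          d         —       
retroflex         ɖ         ʐ       
uvular            ɢ         ʁ       
The alveolar row has no fricative member, so the gap is the alveolar fricative /z/.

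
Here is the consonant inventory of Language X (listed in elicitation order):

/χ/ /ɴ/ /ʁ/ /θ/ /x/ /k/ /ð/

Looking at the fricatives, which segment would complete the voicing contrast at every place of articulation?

Voiceless: /θ/ (dental), /x/ (velar), /χ/ (uvular).
Voiced: /ð/ (dental), /ʁ/ (uvular).
The velar row has no voiced member, so the gap is the voiced velar fricative /ɣ/.

/ɣ/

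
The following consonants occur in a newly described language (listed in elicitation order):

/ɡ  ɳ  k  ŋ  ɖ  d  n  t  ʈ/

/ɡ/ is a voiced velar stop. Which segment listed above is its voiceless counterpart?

/k/

The voiceless counterpart is a voiceless velar stop — in this inventory, /k/.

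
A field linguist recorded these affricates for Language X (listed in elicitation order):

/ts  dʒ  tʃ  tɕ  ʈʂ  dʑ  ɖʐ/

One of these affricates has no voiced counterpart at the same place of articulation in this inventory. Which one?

/ts/

Postalveolar: /tʃ/ ~ /dʒ/
Retroflex: /ʈʂ/ ~ /ɖʐ/
Alveolo-palatal: /tɕ/ ~ /dʑ/
Alveolar: only /ts/ (voiceless); no voiced partner.
So /ts/ is the unpaired segment.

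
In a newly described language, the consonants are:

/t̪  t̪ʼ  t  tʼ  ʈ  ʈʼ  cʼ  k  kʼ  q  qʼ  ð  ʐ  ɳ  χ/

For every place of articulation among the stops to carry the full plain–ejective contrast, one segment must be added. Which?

/c/

place of articulation  plain     ejective
dental            t̪        t̪ʼ     
alveolar          t         tʼ      
retroflex         ʈ         ʈʼ      
palatal           —         cʼ      
velar             k         kʼ      
uvular            q         qʼ      
The palatal row has no plain member, so the gap is the plain palatal stop /c/.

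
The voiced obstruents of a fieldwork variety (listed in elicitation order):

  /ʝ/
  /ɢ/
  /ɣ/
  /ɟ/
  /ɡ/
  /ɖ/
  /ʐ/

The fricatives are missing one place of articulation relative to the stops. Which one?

Stop: /ɖ/ (retroflex), /ɟ/ (palatal), /ɡ/ (velar), /ɢ/ (uvular).
Fricative: /ʐ/ (retroflex), /ʝ/ (palatal), /ɣ/ (velar).
Every place of articulation has a fricative member except uvular, where /ʁ/ would be expected.

uvular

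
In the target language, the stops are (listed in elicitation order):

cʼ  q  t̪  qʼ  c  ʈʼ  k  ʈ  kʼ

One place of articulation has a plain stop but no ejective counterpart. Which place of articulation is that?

dental

dental: plain /t̪/, ejective —.
retroflex: plain /ʈ/, ejective /ʈʼ/.
palatal: plain /c/, ejective /cʼ/.
velar: plain /k/, ejective /kʼ/.
uvular: plain /q/, ejective /qʼ/.
Every place of articulation has an ejective member except dental, where /t̪ʼ/ would be expected.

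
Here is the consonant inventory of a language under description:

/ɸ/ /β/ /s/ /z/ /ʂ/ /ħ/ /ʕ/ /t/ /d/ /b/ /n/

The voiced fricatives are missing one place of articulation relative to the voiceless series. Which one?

bilabial: voiceless /ɸ/, voiced /β/.
alveolar: voiceless /s/, voiced /z/.
retroflex: voiceless /ʂ/, voiced —.
pharyngeal: voiceless /ħ/, voiced /ʕ/.
Every place of articulation has a voiced member except retroflex, where /ʐ/ would be expected.

retroflex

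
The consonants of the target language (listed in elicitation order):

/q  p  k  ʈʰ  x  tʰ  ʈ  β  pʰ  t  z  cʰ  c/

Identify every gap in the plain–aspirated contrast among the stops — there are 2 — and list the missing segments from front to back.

bilabial: plain /p/, aspirated /pʰ/.
alveolar: plain /t/, aspirated /tʰ/.
retroflex: plain /ʈ/, aspirated /ʈʰ/.
palatal: plain /c/, aspirated /cʰ/.
velar: plain /k/, aspirated —.
uvular: plain /q/, aspirated —.
Gaps, from front to back: velar lacks aspirated (/kʰ/); uvular lacks aspirated (/qʰ/).

/kʰ/, /qʰ/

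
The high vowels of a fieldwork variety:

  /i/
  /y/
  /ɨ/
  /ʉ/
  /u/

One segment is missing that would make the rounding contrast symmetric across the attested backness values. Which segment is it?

front: unrounded /i/, rounded /y/.
central: unrounded /ɨ/, rounded /ʉ/.
back: unrounded —, rounded /u/.
The back row has no unrounded member, so the gap is the back unrounded vowel /ɯ/.

/ɯ/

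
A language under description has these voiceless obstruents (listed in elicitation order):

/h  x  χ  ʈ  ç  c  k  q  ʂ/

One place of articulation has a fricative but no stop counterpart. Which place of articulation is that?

retroflex: stop /ʈ/, fricative /ʂ/.
palatal: stop /c/, fricative /ç/.
velar: stop /k/, fricative /x/.
uvular: stop /q/, fricative /χ/.
glottal: stop —, fricative /h/.
Every place of articulation has a stop member except glottal, where /ʔ/ would be expected.

glottal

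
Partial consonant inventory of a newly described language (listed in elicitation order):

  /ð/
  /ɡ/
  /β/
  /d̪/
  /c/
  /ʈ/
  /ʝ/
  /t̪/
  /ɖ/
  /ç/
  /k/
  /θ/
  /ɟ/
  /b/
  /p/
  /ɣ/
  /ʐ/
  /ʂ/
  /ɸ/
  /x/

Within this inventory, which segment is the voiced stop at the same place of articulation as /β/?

/b/

/β/ is a voiced bilabial fricative.
The voiced stop at the same place is a voiced bilabial stop — in this inventory, /b/.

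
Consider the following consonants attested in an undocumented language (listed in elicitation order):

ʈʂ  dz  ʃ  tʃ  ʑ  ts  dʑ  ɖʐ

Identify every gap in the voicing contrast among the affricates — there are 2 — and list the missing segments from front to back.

/dʒ/, /tɕ/

place of articulation  voiceless  voiced  
alveolar          ts        dz      
postalveolar      tʃ        —       
retroflex         ʈʂ        ɖʐ      
alveolo-palatal   —         dʑ      
Gaps, from front to back: postalveolar lacks voiced (/dʒ/); alveolo-palatal lacks voiceless (/tɕ/).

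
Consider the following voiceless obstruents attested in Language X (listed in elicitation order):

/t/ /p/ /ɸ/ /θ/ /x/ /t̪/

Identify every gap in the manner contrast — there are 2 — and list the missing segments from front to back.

/s/, /k/

Stop: /p/ (bilabial), /t̪/ (dental), /t/ (alveolar).
Fricative: /ɸ/ (bilabial), /θ/ (dental), /x/ (velar).
Gaps, from front to back: alveolar lacks fricative (/s/); velar lacks stop (/k/).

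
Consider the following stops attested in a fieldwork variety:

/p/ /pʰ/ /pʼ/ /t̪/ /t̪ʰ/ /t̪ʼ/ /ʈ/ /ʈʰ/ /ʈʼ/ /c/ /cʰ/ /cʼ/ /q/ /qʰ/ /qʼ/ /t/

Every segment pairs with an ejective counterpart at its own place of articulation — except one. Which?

Bilabial: /p/ ~ /pʰ/ ~ /pʼ/
Dental: /t̪/ ~ /t̪ʰ/ ~ /t̪ʼ/
Retroflex: /ʈ/ ~ /ʈʰ/ ~ /ʈʼ/
Palatal: /c/ ~ /cʰ/ ~ /cʼ/
Uvular: /q/ ~ /qʰ/ ~ /qʼ/
Alveolar: only /t/ (plain); no ejective partner.
So /t/ is the unpaired segment.

/t/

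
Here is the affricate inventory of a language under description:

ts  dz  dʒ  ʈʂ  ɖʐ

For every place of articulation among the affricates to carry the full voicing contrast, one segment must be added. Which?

alveolar: voiceless /ts/, voiced /dz/.
postalveolar: voiceless —, voiced /dʒ/.
retroflex: voiceless /ʈʂ/, voiced /ɖʐ/.
The postalveolar row has no voiceless member, so the gap is the voiceless postalveolar affricate /tʃ/.

/tʃ/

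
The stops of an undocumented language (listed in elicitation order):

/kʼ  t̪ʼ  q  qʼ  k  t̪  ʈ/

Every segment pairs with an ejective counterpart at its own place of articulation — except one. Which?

/ʈ/

Dental: /t̪/ ~ /t̪ʼ/
Velar: /k/ ~ /kʼ/
Uvular: /q/ ~ /qʼ/
Retroflex: only /ʈ/ (plain); no ejective partner.
So /ʈ/ is the unpaired segment.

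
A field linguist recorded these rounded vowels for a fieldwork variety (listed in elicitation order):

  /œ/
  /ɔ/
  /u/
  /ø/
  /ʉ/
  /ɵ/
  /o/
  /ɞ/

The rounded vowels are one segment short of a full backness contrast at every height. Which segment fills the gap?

height            front     central   back    
high              —         ʉ         u       
high-mid          ø         ɵ         o       
low-mid           œ         ɞ         ɔ       
The high row has no front member, so the gap is the high front rounded vowel /y/.

/y/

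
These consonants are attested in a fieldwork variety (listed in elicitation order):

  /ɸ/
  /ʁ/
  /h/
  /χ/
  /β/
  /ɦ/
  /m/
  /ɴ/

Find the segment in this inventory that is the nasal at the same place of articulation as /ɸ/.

/m/

/ɸ/ is a voiceless bilabial fricative.
The nasal at the same place is a bilabial nasal — in this inventory, /m/.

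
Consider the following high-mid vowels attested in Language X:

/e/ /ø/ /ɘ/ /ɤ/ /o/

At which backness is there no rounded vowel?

central

Unrounded: /e/ (front), /ɘ/ (central), /ɤ/ (back).
Rounded: /ø/ (front), /o/ (back).
Every backness has a rounded member except central, where /ɵ/ would be expected.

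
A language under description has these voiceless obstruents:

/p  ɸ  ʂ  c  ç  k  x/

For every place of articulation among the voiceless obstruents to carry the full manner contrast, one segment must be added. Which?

/ʈ/

Stop: /p/ (bilabial), /c/ (palatal), /k/ (velar).
Fricative: /ɸ/ (bilabial), /ʂ/ (retroflex), /ç/ (palatal), /x/ (velar).
The retroflex row has no stop member, so the gap is the retroflex stop /ʈ/.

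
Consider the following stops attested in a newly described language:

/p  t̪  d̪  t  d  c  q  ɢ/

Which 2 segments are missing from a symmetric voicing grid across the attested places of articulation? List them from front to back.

/b/, /ɟ/

bilabial: voiceless /p/, voiced —.
dental: voiceless /t̪/, voiced /d̪/.
alveolar: voiceless /t/, voiced /d/.
palatal: voiceless /c/, voiced —.
uvular: voiceless /q/, voiced /ɢ/.
Gaps, from front to back: bilabial lacks voiced (/b/); palatal lacks voiced (/ɟ/).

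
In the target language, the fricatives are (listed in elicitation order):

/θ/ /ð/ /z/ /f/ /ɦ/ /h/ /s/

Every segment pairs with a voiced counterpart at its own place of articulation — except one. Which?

/f/

Dental: /θ/ ~ /ð/
Alveolar: /s/ ~ /z/
Glottal: /h/ ~ /ɦ/
Labiodental: only /f/ (voiceless); no voiced partner.
So /f/ is the unpaired segment.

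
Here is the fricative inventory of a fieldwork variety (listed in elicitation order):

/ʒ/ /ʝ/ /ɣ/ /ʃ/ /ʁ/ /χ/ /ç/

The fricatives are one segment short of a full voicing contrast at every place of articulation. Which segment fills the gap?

/x/

Voiceless: /ʃ/ (postalveolar), /ç/ (palatal), /χ/ (uvular).
Voiced: /ʒ/ (postalveolar), /ʝ/ (palatal), /ɣ/ (velar), /ʁ/ (uvular).
The velar row has no voiceless member, so the gap is the voiceless velar fricative /x/.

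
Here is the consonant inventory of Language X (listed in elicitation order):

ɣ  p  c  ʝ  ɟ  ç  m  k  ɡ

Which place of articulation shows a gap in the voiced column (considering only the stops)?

bilabial

Voiceless: /p/ (bilabial), /c/ (palatal), /k/ (velar).
Voiced: /ɟ/ (palatal), /ɡ/ (velar).
Every place of articulation has a voiced member except bilabial, where /b/ would be expected.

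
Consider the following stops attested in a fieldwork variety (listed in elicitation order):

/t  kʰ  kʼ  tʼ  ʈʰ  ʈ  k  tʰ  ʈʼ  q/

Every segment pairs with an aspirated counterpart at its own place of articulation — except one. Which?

Alveolar: /t/ ~ /tʰ/ ~ /tʼ/
Retroflex: /ʈ/ ~ /ʈʰ/ ~ /ʈʼ/
Velar: /k/ ~ /kʰ/ ~ /kʼ/
Uvular: only /q/ (plain); no aspirated partner.
So /q/ is the unpaired segment.

/q/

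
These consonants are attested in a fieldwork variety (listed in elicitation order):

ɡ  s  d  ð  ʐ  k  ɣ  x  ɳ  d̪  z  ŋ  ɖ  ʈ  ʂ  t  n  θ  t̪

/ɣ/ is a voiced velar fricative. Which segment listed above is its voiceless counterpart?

/x/

The voiceless counterpart is a voiceless velar fricative — in this inventory, /x/.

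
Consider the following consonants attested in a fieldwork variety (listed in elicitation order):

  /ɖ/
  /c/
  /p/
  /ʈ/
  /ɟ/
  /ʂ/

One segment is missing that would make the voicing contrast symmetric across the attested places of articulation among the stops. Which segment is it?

place of articulation  voiceless  voiced  
bilabial          p         —       
retroflex         ʈ         ɖ       
palatal           c         ɟ       
The bilabial row has no voiced member, so the gap is the voiced bilabial stop /b/.

/b/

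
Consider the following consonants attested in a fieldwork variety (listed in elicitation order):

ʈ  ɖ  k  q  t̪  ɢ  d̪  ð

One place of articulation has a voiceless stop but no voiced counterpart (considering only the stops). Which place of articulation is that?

Voiceless: /t̪/ (dental), /ʈ/ (retroflex), /k/ (velar), /q/ (uvular).
Voiced: /d̪/ (dental), /ɖ/ (retroflex), /ɢ/ (uvular).
Every place of articulation has a voiced member except velar, where /ɡ/ would be expected.

velar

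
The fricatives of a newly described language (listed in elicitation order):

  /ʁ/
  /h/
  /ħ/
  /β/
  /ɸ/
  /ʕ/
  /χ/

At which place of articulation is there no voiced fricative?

place of articulation  voiceless  voiced  
bilabial          ɸ         β       
uvular            χ         ʁ       
pharyngeal        ħ         ʕ       
glottal           h         —       
Every place of articulation has a voiced member except glottal, where /ɦ/ would be expected.

glottal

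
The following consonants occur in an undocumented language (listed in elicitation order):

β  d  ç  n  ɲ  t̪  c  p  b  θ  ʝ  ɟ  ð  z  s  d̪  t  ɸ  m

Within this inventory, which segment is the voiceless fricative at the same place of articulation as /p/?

/p/ is a voiceless bilabial stop.
The voiceless fricative at the same place is a voiceless bilabial fricative — in this inventory, /ɸ/.

/ɸ/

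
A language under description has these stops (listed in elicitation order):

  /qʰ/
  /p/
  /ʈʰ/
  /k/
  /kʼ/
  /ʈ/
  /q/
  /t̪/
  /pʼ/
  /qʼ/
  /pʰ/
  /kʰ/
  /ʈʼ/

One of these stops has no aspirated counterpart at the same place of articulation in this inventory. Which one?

Bilabial: /p/ ~ /pʰ/ ~ /pʼ/
Retroflex: /ʈ/ ~ /ʈʰ/ ~ /ʈʼ/
Velar: /k/ ~ /kʰ/ ~ /kʼ/
Uvular: /q/ ~ /qʰ/ ~ /qʼ/
Dental: only /t̪/ (plain); no aspirated partner.
So /t̪/ is the unpaired segment.

/t̪/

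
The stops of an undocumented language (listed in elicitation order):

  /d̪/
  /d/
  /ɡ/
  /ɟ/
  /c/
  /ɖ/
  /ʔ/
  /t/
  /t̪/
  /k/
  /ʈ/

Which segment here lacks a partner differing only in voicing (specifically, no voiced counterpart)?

Dental: /t̪/ ~ /d̪/
Alveolar: /t/ ~ /d/
Retroflex: /ʈ/ ~ /ɖ/
Palatal: /c/ ~ /ɟ/
Velar: /k/ ~ /ɡ/
Glottal: only /ʔ/ (voiceless); no voiced partner.
So /ʔ/ is the unpaired segment.

/ʔ/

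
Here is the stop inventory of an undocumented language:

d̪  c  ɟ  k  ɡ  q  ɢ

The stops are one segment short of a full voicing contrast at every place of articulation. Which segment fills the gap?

/t̪/

Voiceless: /c/ (palatal), /k/ (velar), /q/ (uvular).
Voiced: /d̪/ (dental), /ɟ/ (palatal), /ɡ/ (velar), /ɢ/ (uvular).
The dental row has no voiceless member, so the gap is the voiceless dental stop /t̪/.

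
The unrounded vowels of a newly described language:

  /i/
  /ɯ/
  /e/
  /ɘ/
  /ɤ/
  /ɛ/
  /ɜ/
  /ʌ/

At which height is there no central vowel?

Front: /i/ (high), /e/ (high-mid), /ɛ/ (low-mid).
Central: /ɘ/ (high-mid), /ɜ/ (low-mid).
Back: /ɯ/ (high), /ɤ/ (high-mid), /ʌ/ (low-mid).
Every height has a central member except high, where /ɨ/ would be expected.

high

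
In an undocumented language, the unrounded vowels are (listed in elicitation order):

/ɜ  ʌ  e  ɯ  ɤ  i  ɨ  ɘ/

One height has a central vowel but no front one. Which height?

low-mid

high: front /i/, central /ɨ/, back /ɯ/.
high-mid: front /e/, central /ɘ/, back /ɤ/.
low-mid: front —, central /ɜ/, back /ʌ/.
Every height has a front member except low-mid, where /ɛ/ would be expected.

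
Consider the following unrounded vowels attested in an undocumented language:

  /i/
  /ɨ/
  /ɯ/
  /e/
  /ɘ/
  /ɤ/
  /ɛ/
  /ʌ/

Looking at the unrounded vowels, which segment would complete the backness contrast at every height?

/ɜ/

Front: /i/ (high), /e/ (high-mid), /ɛ/ (low-mid).
Central: /ɨ/ (high), /ɘ/ (high-mid).
Back: /ɯ/ (high), /ɤ/ (high-mid), /ʌ/ (low-mid).
The low-mid row has no central member, so the gap is the low-mid central unrounded vowel /ɜ/.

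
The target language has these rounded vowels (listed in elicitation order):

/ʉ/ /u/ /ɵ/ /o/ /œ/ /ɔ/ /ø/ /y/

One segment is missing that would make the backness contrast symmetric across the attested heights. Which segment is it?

/ɞ/

high: front /y/, central /ʉ/, back /u/.
high-mid: front /ø/, central /ɵ/, back /o/.
low-mid: front /œ/, central —, back /ɔ/.
The low-mid row has no central member, so the gap is the low-mid central rounded vowel /ɞ/.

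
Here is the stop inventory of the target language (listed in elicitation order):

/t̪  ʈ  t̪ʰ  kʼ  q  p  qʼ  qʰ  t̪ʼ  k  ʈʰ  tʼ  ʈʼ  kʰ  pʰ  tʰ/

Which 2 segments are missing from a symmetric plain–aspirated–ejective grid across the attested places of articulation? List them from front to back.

bilabial: plain /p/, aspirated /pʰ/, ejective —.
dental: plain /t̪/, aspirated /t̪ʰ/, ejective /t̪ʼ/.
alveolar: plain —, aspirated /tʰ/, ejective /tʼ/.
retroflex: plain /ʈ/, aspirated /ʈʰ/, ejective /ʈʼ/.
velar: plain /k/, aspirated /kʰ/, ejective /kʼ/.
uvular: plain /q/, aspirated /qʰ/, ejective /qʼ/.
Gaps, from front to back: bilabial lacks ejective (/pʼ/); alveolar lacks plain (/t/).

/pʼ/, /t/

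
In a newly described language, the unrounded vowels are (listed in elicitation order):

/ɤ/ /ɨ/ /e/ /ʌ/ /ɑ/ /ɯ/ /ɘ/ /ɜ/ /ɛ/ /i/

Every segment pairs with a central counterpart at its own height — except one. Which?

High: /i/ ~ /ɨ/ ~ /ɯ/
High-mid: /e/ ~ /ɘ/ ~ /ɤ/
Low-mid: /ɛ/ ~ /ɜ/ ~ /ʌ/
Low: only /ɑ/ (back); no central partner.
So /ɑ/ is the unpaired segment.

/ɑ/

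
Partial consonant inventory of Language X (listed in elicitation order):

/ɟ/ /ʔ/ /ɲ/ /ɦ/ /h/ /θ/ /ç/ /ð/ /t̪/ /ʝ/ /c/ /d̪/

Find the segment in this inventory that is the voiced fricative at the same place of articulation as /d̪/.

/ð/

/d̪/ is a voiced dental stop.
The voiced fricative at the same place is a voiced dental fricative — in this inventory, /ð/.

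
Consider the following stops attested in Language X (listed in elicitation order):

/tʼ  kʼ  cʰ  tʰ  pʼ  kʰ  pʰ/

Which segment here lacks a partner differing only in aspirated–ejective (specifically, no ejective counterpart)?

/cʰ/

Bilabial: /pʰ/ ~ /pʼ/
Alveolar: /tʰ/ ~ /tʼ/
Velar: /kʰ/ ~ /kʼ/
Palatal: only /cʰ/ (aspirated); no ejective partner.
So /cʰ/ is the unpaired segment.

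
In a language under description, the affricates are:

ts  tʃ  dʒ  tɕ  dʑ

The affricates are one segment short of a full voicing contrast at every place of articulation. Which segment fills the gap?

place of articulation  voiceless  voiced  
alveolar          ts        —       
postalveolar      tʃ        dʒ      
alveolo-palatal   tɕ        dʑ      
The alveolar row has no voiced member, so the gap is the voiced alveolar affricate /dz/.

/dz/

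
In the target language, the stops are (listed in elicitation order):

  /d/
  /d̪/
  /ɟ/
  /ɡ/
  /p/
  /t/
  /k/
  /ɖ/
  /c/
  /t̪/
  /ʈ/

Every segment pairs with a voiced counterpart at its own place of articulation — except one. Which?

Dental: /t̪/ ~ /d̪/
Alveolar: /t/ ~ /d/
Retroflex: /ʈ/ ~ /ɖ/
Palatal: /c/ ~ /ɟ/
Velar: /k/ ~ /ɡ/
Bilabial: only /p/ (voiceless); no voiced partner.
So /p/ is the unpaired segment.

/p/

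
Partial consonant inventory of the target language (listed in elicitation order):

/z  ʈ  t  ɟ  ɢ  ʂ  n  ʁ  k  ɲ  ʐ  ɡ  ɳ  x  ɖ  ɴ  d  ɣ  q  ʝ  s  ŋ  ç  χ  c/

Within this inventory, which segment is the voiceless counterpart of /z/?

/s/

/z/ is a voiced alveolar fricative.
The voiceless counterpart is a voiceless alveolar fricative — in this inventory, /s/.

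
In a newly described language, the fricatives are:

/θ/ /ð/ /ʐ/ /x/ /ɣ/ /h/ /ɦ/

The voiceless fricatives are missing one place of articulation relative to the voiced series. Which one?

retroflex

dental: voiceless /θ/, voiced /ð/.
retroflex: voiceless —, voiced /ʐ/.
velar: voiceless /x/, voiced /ɣ/.
glottal: voiceless /h/, voiced /ɦ/.
Every place of articulation has a voiceless member except retroflex, where /ʂ/ would be expected.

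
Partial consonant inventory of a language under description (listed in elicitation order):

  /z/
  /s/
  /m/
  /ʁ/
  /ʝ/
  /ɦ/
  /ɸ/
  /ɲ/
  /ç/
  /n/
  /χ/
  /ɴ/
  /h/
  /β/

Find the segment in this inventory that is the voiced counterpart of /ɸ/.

/β/

/ɸ/ is a voiceless bilabial fricative.
The voiced counterpart is a voiced bilabial fricative — in this inventory, /β/.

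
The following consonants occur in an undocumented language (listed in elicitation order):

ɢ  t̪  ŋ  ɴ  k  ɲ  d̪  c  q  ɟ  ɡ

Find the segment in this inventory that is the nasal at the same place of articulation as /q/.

/ɴ/

/q/ is a voiceless uvular stop.
The nasal at the same place is an uvular nasal — in this inventory, /ɴ/.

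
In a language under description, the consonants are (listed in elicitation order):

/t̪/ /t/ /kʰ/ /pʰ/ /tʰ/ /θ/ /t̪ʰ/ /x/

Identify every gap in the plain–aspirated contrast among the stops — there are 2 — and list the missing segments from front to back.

/p/, /k/

Plain: /t̪/ (dental), /t/ (alveolar).
Aspirated: /pʰ/ (bilabial), /t̪ʰ/ (dental), /tʰ/ (alveolar), /kʰ/ (velar).
Gaps, from front to back: bilabial lacks plain (/p/); velar lacks plain (/k/).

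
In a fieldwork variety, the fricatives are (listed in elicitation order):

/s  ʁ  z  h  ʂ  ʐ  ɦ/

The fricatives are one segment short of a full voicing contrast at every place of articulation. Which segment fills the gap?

/χ/

place of articulation  voiceless  voiced  
alveolar          s         z       
retroflex         ʂ         ʐ       
uvular            —         ʁ       
glottal           h         ɦ       
The uvular row has no voiceless member, so the gap is the voiceless uvular fricative /χ/.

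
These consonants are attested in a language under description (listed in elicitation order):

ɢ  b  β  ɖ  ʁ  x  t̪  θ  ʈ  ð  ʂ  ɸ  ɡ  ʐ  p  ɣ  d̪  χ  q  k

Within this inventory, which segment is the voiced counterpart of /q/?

/q/ is a voiceless uvular stop.
The voiced counterpart is a voiced uvular stop — in this inventory, /ɢ/.

/ɢ/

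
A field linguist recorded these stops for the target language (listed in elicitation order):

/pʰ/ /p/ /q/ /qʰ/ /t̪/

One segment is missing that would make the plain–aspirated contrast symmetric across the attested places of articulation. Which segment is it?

place of articulation  plain     aspirated
bilabial          p         pʰ      
dental            t̪        —       
uvular            q         qʰ      
The dental row has no aspirated member, so the gap is the aspirated dental stop /t̪ʰ/.

/t̪ʰ/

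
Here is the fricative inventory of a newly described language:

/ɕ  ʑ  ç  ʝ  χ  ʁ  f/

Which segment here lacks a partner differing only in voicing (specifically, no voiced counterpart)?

/f/

Alveolo-palatal: /ɕ/ ~ /ʑ/
Palatal: /ç/ ~ /ʝ/
Uvular: /χ/ ~ /ʁ/
Labiodental: only /f/ (voiceless); no voiced partner.
So /f/ is the unpaired segment.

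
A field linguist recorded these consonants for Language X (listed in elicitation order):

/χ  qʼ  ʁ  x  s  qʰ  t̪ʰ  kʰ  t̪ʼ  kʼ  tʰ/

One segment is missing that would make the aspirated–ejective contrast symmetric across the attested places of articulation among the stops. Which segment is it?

place of articulation  aspirated  ejective
dental            t̪ʰ       t̪ʼ     
alveolar          tʰ        —       
velar             kʰ        kʼ      
uvular            qʰ        qʼ      
The alveolar row has no ejective member, so the gap is the ejective alveolar stop /tʼ/.

/tʼ/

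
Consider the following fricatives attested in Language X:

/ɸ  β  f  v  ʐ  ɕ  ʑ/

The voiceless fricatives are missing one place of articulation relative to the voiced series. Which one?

bilabial: voiceless /ɸ/, voiced /β/.
labiodental: voiceless /f/, voiced /v/.
retroflex: voiceless —, voiced /ʐ/.
alveolo-palatal: voiceless /ɕ/, voiced /ʑ/.
Every place of articulation has a voiceless member except retroflex, where /ʂ/ would be expected.

retroflex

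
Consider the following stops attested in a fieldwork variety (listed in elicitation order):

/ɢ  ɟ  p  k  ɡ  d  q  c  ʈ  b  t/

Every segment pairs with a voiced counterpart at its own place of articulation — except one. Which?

/ʈ/

Bilabial: /p/ ~ /b/
Alveolar: /t/ ~ /d/
Palatal: /c/ ~ /ɟ/
Velar: /k/ ~ /ɡ/
Uvular: /q/ ~ /ɢ/
Retroflex: only /ʈ/ (voiceless); no voiced partner.
So /ʈ/ is the unpaired segment.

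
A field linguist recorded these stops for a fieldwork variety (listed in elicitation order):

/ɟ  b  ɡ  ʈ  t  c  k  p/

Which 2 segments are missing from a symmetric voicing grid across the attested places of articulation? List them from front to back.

/d/, /ɖ/

Voiceless: /p/ (bilabial), /t/ (alveolar), /ʈ/ (retroflex), /c/ (palatal), /k/ (velar).
Voiced: /b/ (bilabial), /ɟ/ (palatal), /ɡ/ (velar).
Gaps, from front to back: alveolar lacks voiced (/d/); retroflex lacks voiced (/ɖ/).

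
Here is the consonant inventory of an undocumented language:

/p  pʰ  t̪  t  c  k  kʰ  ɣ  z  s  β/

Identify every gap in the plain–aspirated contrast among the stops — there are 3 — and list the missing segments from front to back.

place of articulation  plain     aspirated
bilabial          p         pʰ      
dental            t̪        —       
alveolar          t         —       
palatal           c         —       
velar             k         kʰ      
Gaps, from front to back: dental lacks aspirated (/t̪ʰ/); alveolar lacks aspirated (/tʰ/); palatal lacks aspirated (/cʰ/).

/t̪ʰ/, /tʰ/, /cʰ/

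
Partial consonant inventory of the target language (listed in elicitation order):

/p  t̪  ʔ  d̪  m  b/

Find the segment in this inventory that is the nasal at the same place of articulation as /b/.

/m/

/b/ is a voiced bilabial stop.
The nasal at the same place is a bilabial nasal — in this inventory, /m/.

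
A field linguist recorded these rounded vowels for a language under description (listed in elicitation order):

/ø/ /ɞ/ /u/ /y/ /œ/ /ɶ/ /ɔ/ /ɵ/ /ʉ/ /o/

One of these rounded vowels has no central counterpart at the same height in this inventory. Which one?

High: /y/ ~ /ʉ/ ~ /u/
High-mid: /ø/ ~ /ɵ/ ~ /o/
Low-mid: /œ/ ~ /ɞ/ ~ /ɔ/
Low: only /ɶ/ (front); no central partner.
So /ɶ/ is the unpaired segment.

/ɶ/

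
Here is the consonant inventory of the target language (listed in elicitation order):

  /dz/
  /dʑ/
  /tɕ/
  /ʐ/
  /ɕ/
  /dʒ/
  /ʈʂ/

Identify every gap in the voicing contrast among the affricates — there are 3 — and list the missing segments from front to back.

place of articulation  voiceless  voiced  
alveolar          —         dz      
postalveolar      —         dʒ      
retroflex         ʈʂ        —       
alveolo-palatal   tɕ        dʑ      
Gaps, from front to back: alveolar lacks voiceless (/ts/); postalveolar lacks voiceless (/tʃ/); retroflex lacks voiced (/ɖʐ/).

/ts/, /tʃ/, /ɖʐ/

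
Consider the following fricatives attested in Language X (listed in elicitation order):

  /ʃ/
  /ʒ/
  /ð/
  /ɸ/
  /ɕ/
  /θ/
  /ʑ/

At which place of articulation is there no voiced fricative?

bilabial: voiceless /ɸ/, voiced —.
dental: voiceless /θ/, voiced /ð/.
postalveolar: voiceless /ʃ/, voiced /ʒ/.
alveolo-palatal: voiceless /ɕ/, voiced /ʑ/.
Every place of articulation has a voiced member except bilabial, where /β/ would be expected.

bilabial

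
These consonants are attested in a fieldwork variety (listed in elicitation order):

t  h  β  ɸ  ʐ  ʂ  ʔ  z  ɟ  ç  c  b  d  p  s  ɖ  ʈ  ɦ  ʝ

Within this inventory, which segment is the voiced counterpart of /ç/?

/ç/ is a voiceless palatal fricative.
The voiced counterpart is a voiced palatal fricative — in this inventory, /ʝ/.

/ʝ/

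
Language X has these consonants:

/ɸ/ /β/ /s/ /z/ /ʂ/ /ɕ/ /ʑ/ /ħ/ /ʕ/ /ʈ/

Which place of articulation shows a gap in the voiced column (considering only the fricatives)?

retroflex

Voiceless: /ɸ/ (bilabial), /s/ (alveolar), /ʂ/ (retroflex), /ɕ/ (alveolo-palatal), /ħ/ (pharyngeal).
Voiced: /β/ (bilabial), /z/ (alveolar), /ʑ/ (alveolo-palatal), /ʕ/ (pharyngeal).
Every place of articulation has a voiced member except retroflex, where /ʐ/ would be expected.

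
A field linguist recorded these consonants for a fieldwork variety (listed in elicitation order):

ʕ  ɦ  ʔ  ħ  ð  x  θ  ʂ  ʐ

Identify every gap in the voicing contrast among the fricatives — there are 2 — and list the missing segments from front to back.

/ɣ/, /h/

Voiceless: /θ/ (dental), /ʂ/ (retroflex), /x/ (velar), /ħ/ (pharyngeal).
Voiced: /ð/ (dental), /ʐ/ (retroflex), /ʕ/ (pharyngeal), /ɦ/ (glottal).
Gaps, from front to back: velar lacks voiced (/ɣ/); glottal lacks voiceless (/h/).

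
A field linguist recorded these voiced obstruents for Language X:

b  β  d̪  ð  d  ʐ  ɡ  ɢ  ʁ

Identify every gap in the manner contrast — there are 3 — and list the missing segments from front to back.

/z/, /ɖ/, /ɣ/

bilabial: stop /b/, fricative /β/.
dental: stop /d̪/, fricative /ð/.
alveolar: stop /d/, fricative —.
retroflex: stop —, fricative /ʐ/.
velar: stop /ɡ/, fricative —.
uvular: stop /ɢ/, fricative /ʁ/.
Gaps, from front to back: alveolar lacks fricative (/z/); retroflex lacks stop (/ɖ/); velar lacks fricative (/ɣ/).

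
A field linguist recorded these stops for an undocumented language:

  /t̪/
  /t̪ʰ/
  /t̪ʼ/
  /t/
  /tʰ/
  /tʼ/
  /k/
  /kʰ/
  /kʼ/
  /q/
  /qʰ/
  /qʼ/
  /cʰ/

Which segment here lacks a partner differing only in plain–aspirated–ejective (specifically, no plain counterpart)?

Dental: /t̪/ ~ /t̪ʰ/ ~ /t̪ʼ/
Alveolar: /t/ ~ /tʰ/ ~ /tʼ/
Velar: /k/ ~ /kʰ/ ~ /kʼ/
Uvular: /q/ ~ /qʰ/ ~ /qʼ/
Palatal: only /cʰ/ (aspirated); no plain partner.
So /cʰ/ is the unpaired segment.

/cʰ/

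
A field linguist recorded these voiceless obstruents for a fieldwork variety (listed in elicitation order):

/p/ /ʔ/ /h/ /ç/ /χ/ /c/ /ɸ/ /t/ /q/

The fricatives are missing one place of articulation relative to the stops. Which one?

alveolar

Stop: /p/ (bilabial), /t/ (alveolar), /c/ (palatal), /q/ (uvular), /ʔ/ (glottal).
Fricative: /ɸ/ (bilabial), /ç/ (palatal), /χ/ (uvular), /h/ (glottal).
Every place of articulation has a fricative member except alveolar, where /s/ would be expected.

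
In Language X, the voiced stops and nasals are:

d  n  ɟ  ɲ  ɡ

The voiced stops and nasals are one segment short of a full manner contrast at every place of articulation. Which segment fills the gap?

/ŋ/

alveolar: oral stop /d/, nasal /n/.
palatal: oral stop /ɟ/, nasal /ɲ/.
velar: oral stop /ɡ/, nasal —.
The velar row has no nasal member, so the gap is the velar nasal /ŋ/.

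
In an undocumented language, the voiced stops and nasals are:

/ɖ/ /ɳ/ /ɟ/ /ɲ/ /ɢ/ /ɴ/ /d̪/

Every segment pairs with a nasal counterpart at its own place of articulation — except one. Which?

/d̪/

Retroflex: /ɖ/ ~ /ɳ/
Palatal: /ɟ/ ~ /ɲ/
Uvular: /ɢ/ ~ /ɴ/
Dental: only /d̪/ (oral stop); no nasal partner.
So /d̪/ is the unpaired segment.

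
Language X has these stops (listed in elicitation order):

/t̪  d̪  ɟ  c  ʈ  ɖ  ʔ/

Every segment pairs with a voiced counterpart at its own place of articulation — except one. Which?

Dental: /t̪/ ~ /d̪/
Retroflex: /ʈ/ ~ /ɖ/
Palatal: /c/ ~ /ɟ/
Glottal: only /ʔ/ (voiceless); no voiced partner.
So /ʔ/ is the unpaired segment.

/ʔ/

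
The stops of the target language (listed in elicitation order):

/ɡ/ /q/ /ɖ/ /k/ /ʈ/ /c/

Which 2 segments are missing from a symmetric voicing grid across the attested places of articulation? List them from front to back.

/ɟ/, /ɢ/

retroflex: voiceless /ʈ/, voiced /ɖ/.
palatal: voiceless /c/, voiced —.
velar: voiceless /k/, voiced /ɡ/.
uvular: voiceless /q/, voiced —.
Gaps, from front to back: palatal lacks voiced (/ɟ/); uvular lacks voiced (/ɢ/).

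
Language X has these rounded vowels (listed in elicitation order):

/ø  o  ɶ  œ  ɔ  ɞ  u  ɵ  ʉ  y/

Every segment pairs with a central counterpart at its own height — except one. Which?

High: /y/ ~ /ʉ/ ~ /u/
High-mid: /ø/ ~ /ɵ/ ~ /o/
Low-mid: /œ/ ~ /ɞ/ ~ /ɔ/
Low: only /ɶ/ (front); no central partner.
So /ɶ/ is the unpaired segment.

/ɶ/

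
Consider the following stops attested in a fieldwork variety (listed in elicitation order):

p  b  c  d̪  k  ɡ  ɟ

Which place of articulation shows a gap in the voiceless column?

dental

bilabial: voiceless /p/, voiced /b/.
dental: voiceless —, voiced /d̪/.
palatal: voiceless /c/, voiced /ɟ/.
velar: voiceless /k/, voiced /ɡ/.
Every place of articulation has a voiceless member except dental, where /t̪/ would be expected.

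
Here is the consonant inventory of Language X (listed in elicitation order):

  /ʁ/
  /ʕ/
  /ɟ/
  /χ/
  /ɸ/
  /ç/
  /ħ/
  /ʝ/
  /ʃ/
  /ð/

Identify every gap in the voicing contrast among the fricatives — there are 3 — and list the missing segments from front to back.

Voiceless: /ɸ/ (bilabial), /ʃ/ (postalveolar), /ç/ (palatal), /χ/ (uvular), /ħ/ (pharyngeal).
Voiced: /ð/ (dental), /ʝ/ (palatal), /ʁ/ (uvular), /ʕ/ (pharyngeal).
Gaps, from front to back: bilabial lacks voiced (/β/); dental lacks voiceless (/θ/); postalveolar lacks voiced (/ʒ/).

/β/, /θ/, /ʒ/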